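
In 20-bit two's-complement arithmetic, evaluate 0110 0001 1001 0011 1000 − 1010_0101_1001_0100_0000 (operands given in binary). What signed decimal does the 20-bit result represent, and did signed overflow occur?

0110 0001 1001 0011 1000 → 01100001100100111000 = 399672 (signed)
1010_0101_1001_0100_0000 → 10100101100101000000 = -370368 (signed)
Subtract via negate-and-add: invert 10100101100101000000 + 1 = 01011010011011000000 (i.e. 370368).
  01100001100100111000
+ 01011010011011000000
= 10111011111111111000
Result 10111011111111111000: MSB = 1 → 770040 − 1048576 = -278536.
Both addends (after negating the subtrahend) are non-negative but the stored result is negative: signed overflow. The true value 399672 − (-370368) = 770040 lies outside [-524288, 524287].

-278536; overflow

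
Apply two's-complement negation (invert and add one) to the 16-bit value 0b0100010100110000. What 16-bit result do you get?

1011101011010000

Invert: 1011101011001111. Add 1: 1011101011010000.
Check: 0100010100110000 = 17712, 1011101011010000 = -17712.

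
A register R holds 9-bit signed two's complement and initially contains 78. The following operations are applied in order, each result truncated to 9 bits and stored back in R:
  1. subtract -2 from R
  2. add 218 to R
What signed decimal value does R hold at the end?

Start: R = 78 = 001001110.
R = 78 − (-2) = 80 = 001010000
R = 80 + 218 = 298; wraps to -214 = 100101010

-214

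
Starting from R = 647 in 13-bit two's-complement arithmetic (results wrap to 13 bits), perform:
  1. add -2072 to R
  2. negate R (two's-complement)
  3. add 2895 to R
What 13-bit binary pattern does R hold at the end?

1000011100000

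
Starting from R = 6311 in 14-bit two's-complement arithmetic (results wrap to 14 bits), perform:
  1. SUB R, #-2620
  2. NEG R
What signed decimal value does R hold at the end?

7453

Start: R = 6311 = 01100010100111.
R = 6311 − (-2620) = 8931; wraps to -7453 = 10001011100011
R = −(-7453) = 7453 = 01110100011101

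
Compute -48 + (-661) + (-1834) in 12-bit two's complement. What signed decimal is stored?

-48 + (-661) = -709 (110100111011)
-709 + (-1834) = -2543 → wraps to 1553 (011000010001)

1553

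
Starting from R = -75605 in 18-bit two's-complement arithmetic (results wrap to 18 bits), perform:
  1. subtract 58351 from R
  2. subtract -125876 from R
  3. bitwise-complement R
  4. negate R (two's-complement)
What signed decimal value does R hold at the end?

Start: R = -75605 = 101101100010101011.
R = -75605 − 58351 = -133956; wraps to 128188 = 011111010010111100
R = 128188 − (-125876) = 254064; wraps to -8080 = 111110000001110000
R = NOT 111110000001110000 = 000001111110001111 = 8079
R = −(8079) = -8079 = 111110000001110001

-8079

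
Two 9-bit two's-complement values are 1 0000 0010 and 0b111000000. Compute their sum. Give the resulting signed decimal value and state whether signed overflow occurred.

1 0000 0010 → 100000010 = -254 (signed)
0b111000000 → 111000000 = -64 (signed)
  100000010
+ 111000000
= 011000010  (discard carry-out 1)
Result 011000010: MSB = 0 → value 194.
Both addends are negative but the stored result is non-negative: signed overflow. The true value -254 + (-64) = -318 lies outside [-256, 255].

194; overflow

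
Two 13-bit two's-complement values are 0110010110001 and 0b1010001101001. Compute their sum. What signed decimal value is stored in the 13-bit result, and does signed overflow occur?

282; no overflow

0110010110001 = 3249 (signed)
0b1010001101001 → 1010001101001 = -2967 (signed)
  0110010110001
+ 1010001101001
= 0000100011010  (discard carry-out 1)
Result 0000100011010: MSB = 0 → value 282.
Addends have opposite signs, so signed overflow cannot occur.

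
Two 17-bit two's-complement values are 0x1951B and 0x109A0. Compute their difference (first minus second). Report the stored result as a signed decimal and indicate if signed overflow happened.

35707; no overflow

0x1951B = 11001010100011011 = -27365 (signed)
0x109A0 = 10000100110100000 = -63072 (signed)
Subtract via negate-and-add: invert 10000100110100000 + 1 = 01111011001100000 (i.e. 63072).
  11001010100011011
+ 01111011001100000
= 01000101101111011  (discard carry-out 1)
Result 01000101101111011: MSB = 0 → value 35707.
Addends (after negating the subtrahend) have opposite signs, so signed overflow cannot occur.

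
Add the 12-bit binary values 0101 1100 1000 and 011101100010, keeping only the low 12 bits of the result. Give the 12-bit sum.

  010111001000
+ 011101100010
= 110100101010

110100101010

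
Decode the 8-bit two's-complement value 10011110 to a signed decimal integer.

-98

MSB is 1, so the value is negative.
Unsigned reading: 158. Subtract 2^8 = 256: 158 − 256 = -98.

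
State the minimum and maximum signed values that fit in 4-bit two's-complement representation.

min = -8, max = 7

Minimum: −2^3 = -8.
Maximum: 2^3 − 1 = 7.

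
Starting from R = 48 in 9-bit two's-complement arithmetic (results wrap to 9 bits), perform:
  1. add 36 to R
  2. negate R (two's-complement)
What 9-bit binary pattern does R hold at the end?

110101100

Start: R = 48 = 000110000.
R = 48 + 36 = 84 = 001010100
R = −(84) = -84 = 110101100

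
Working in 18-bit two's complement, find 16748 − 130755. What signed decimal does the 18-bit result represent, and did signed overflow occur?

-114007; no overflow

16748 → 000100000101101100
130755 → 011111111011000011
Subtract via negate-and-add: invert 011111111011000011 + 1 = 100000000100111101 (i.e. -130755).
  000100000101101100
+ 100000000100111101
= 100100001010101001
Result 100100001010101001: MSB = 1 → 148137 − 262144 = -114007.
Addends (after negating the subtrahend) have opposite signs, so signed overflow cannot occur.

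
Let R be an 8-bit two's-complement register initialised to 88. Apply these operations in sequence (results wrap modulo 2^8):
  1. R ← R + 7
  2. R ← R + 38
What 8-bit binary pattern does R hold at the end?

Start: R = 88 = 01011000.
R = 88 + 7 = 95 = 01011111
R = 95 + 38 = 133; wraps to -123 = 10000101

10000101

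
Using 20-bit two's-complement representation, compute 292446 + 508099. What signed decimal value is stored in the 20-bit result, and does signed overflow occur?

-248031; overflow

292446 → 01000111011001011110
508099 → 01111100000011000011
  01000111011001011110
+ 01111100000011000011
= 11000011011100100001
Result 11000011011100100001: MSB = 1 → 800545 − 1048576 = -248031.
Both addends are non-negative but the stored result is negative: signed overflow. The true value 292446 + 508099 = 800545 lies outside [-524288, 524287].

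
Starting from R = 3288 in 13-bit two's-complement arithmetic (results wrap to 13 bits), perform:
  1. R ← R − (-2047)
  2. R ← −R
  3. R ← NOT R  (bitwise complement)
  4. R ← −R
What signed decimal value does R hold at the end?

2858

Start: R = 3288 = 0110011011000.
R = 3288 − (-2047) = 5335; wraps to -2857 = 1010011010111
R = −(-2857) = 2857 = 0101100101001
R = NOT 0101100101001 = 1010011010110 = -2858
R = −(-2858) = 2858 = 0101100101010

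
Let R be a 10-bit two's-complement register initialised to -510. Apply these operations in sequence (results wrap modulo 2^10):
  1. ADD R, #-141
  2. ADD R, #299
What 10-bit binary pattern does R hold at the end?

1010100000

Start: R = -510 = 1000000010.
R = -510 + (-141) = -651; wraps to 373 = 0101110101
R = 373 + 299 = 672; wraps to -352 = 1010100000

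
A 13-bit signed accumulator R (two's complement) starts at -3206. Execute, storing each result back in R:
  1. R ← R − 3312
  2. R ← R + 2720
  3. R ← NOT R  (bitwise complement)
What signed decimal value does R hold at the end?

3797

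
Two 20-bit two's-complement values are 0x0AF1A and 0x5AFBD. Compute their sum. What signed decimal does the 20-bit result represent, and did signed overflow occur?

0x0AF1A = 00001010111100011010 = 44826 (signed)
0x5AFBD = 01011010111110111101 = 372669 (signed)
  00001010111100011010
+ 01011010111110111101
= 01100101111011010111
Result 01100101111011010111: MSB = 0 → value 417495.
Both addends are non-negative and so is the stored result: no signed overflow.

417495; no overflow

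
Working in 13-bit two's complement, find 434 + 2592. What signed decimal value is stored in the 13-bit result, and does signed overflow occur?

3026; no overflow

434 → 0000110110010
2592 → 0101000100000
  0000110110010
+ 0101000100000
= 0101111010010
Result 0101111010010: MSB = 0 → value 3026.
Both addends are non-negative and so is the stored result: no signed overflow.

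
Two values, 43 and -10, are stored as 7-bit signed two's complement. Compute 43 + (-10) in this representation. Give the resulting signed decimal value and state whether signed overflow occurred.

43 → 0101011
-10 → 1110110
  0101011
+ 1110110
= 0100001  (discard carry-out 1)
Result 0100001: MSB = 0 → value 33.
Addends have opposite signs, so signed overflow cannot occur.

33; no overflow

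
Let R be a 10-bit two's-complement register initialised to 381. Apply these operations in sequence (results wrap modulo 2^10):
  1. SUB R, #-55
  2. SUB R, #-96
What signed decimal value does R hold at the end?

-492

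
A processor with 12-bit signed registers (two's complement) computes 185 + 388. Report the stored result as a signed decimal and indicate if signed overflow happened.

573; no overflow

185 → 000010111001
388 → 000110000100
  000010111001
+ 000110000100
= 001000111101
Result 001000111101: MSB = 0 → value 573.
Both addends are non-negative and so is the stored result: no signed overflow.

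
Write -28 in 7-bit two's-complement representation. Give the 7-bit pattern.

1100100

|-28| = 28 = 0011100 in 7 bits.
Invert the bits: 1100011. Add 1: 1100100.
Check: 1100100 reads as 100 − 128 = -28.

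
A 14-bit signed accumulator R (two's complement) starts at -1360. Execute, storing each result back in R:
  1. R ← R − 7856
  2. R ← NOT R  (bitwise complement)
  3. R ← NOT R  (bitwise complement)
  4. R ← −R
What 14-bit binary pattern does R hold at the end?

10010000000000

Start: R = -1360 = 11101010110000.
R = -1360 − 7856 = -9216; wraps to 7168 = 01110000000000
R = NOT 01110000000000 = 10001111111111 = -7169
R = NOT 10001111111111 = 01110000000000 = 7168
R = −(7168) = -7168 = 10010000000000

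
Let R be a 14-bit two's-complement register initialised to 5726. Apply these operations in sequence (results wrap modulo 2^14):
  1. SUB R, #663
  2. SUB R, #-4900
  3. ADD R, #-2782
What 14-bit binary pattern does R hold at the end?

01110000001101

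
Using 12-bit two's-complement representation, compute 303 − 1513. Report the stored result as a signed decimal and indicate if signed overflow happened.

303 → 000100101111
1513 → 010111101001
Subtract via negate-and-add: invert 010111101001 + 1 = 101000010111 (i.e. -1513).
  000100101111
+ 101000010111
= 101101000110
Result 101101000110: MSB = 1 → 2886 − 4096 = -1210.
Addends (after negating the subtrahend) have opposite signs, so signed overflow cannot occur.

-1210; no overflow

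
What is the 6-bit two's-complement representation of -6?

|-6| = 6 = 000110 in 6 bits.
Invert the bits: 111001. Add 1: 111010.
Check: 111010 reads as 58 − 64 = -6.

111010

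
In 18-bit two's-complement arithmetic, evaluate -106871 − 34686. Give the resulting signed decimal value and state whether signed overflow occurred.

-106871 → 100101111010001001
34686 → 001000011101111110
Subtract via negate-and-add: invert 001000011101111110 + 1 = 110111100010000010 (i.e. -34686).
  100101111010001001
+ 110111100010000010
= 011101011100001011  (discard carry-out 1)
Result 011101011100001011: MSB = 0 → value 120587.
Both addends (after negating the subtrahend) are negative but the stored result is non-negative: signed overflow. The true value -106871 − 34686 = -141557 lies outside [-131072, 131071].

120587; overflow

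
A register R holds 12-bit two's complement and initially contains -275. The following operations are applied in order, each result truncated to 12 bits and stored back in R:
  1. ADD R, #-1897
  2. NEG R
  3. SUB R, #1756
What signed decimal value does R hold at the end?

416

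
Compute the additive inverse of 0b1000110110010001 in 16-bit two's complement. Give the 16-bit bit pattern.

0111001001101111

Invert: 0111001001101110. Add 1: 0111001001101111.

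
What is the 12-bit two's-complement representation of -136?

|-136| = 136 = 000010001000 in 12 bits.
Invert the bits: 111101110111. Add 1: 111101111000.

111101111000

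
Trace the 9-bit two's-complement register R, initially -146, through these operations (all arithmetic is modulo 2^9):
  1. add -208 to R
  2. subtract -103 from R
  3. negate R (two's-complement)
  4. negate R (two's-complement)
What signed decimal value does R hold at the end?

-251

Start: R = -146 = 101101110.
R = -146 + (-208) = -354; wraps to 158 = 010011110
R = 158 − (-103) = 261; wraps to -251 = 100000101
R = −(-251) = 251 = 011111011
R = −(251) = -251 = 100000101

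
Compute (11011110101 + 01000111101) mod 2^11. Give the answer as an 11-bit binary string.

  11011110101
+ 01000111101
= 00100110010  (discard carry-out 1)

00100110010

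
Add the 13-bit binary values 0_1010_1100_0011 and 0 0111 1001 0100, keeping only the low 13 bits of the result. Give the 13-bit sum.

  0101011000011
+ 0011110010100
= 1001001010111

1001001010111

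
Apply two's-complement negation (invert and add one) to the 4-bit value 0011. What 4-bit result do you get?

1101

Invert: 1100. Add 1: 1101.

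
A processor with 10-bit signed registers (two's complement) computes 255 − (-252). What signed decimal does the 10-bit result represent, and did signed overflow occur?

255 → 0011111111
-252 → 1100000100
Subtract via negate-and-add: invert 1100000100 + 1 = 0011111100 (i.e. 252).
  0011111111
+ 0011111100
= 0111111011
Result 0111111011: MSB = 0 → value 507.
Both addends (after negating the subtrahend) are non-negative and so is the stored result: no signed overflow.

507; no overflow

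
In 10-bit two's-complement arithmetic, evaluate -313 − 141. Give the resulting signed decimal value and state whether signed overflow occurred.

-454; no overflow

-313 → 1011000111
141 → 0010001101
Subtract via negate-and-add: invert 0010001101 + 1 = 1101110011 (i.e. -141).
  1011000111
+ 1101110011
= 1000111010  (discard carry-out 1)
Result 1000111010: MSB = 1 → 570 − 1024 = -454.
Both addends (after negating the subtrahend) are negative and so is the stored result: no signed overflow.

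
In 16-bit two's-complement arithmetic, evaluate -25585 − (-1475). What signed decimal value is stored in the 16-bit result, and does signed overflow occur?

-24110; no overflow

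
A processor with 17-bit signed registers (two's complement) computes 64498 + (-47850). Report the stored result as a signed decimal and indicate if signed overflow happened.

16648; no overflow

64498 → 01111101111110010
-47850 → 10100010100010110
  01111101111110010
+ 10100010100010110
= 00100000100001000  (discard carry-out 1)
Result 00100000100001000: MSB = 0 → value 16648.
Addends have opposite signs, so signed overflow cannot occur.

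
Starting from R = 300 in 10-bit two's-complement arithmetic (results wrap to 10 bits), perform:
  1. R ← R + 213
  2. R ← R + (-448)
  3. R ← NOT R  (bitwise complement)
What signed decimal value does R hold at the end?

Start: R = 300 = 0100101100.
R = 300 + 213 = 513; wraps to -511 = 1000000001
R = -511 + (-448) = -959; wraps to 65 = 0001000001
R = NOT 0001000001 = 1110111110 = -66

-66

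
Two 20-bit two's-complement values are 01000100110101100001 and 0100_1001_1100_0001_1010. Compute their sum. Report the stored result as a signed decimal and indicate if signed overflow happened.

01000100110101100001 = 281953 (signed)
0100_1001_1100_0001_1010 → 01001001110000011010 = 302106 (signed)
  01000100110101100001
+ 01001001110000011010
= 10001110100101111011
Result 10001110100101111011: MSB = 1 → 584059 − 1048576 = -464517.
Both addends are non-negative but the stored result is negative: signed overflow. The true value 281953 + 302106 = 584059 lies outside [-524288, 524287].

-464517; overflow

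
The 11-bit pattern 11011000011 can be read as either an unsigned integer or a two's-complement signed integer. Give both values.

unsigned = 1731, signed = -317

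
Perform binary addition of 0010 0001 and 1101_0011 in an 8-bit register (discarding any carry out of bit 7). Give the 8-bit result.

11110100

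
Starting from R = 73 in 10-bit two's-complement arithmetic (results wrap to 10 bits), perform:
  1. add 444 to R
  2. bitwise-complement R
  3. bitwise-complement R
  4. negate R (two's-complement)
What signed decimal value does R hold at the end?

507

Start: R = 73 = 0001001001.
R = 73 + 444 = 517; wraps to -507 = 1000000101
R = NOT 1000000101 = 0111111010 = 506
R = NOT 0111111010 = 1000000101 = -507
R = −(-507) = 507 = 0111111011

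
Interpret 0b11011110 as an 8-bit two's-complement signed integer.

-34

MSB is 1, so the value is negative.
Unsigned reading: 222. Subtract 2^8 = 256: 222 − 256 = -34.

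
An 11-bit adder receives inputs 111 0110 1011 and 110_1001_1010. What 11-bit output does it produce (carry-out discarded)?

11000000101

  11101101011
+ 11010011010
= 11000000101  (discard carry-out 1)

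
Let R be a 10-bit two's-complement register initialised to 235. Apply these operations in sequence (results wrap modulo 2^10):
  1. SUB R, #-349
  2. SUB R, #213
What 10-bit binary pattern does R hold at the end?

0101110011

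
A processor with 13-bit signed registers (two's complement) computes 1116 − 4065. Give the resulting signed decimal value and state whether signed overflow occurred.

1116 → 0010001011100
4065 → 0111111100001
Subtract via negate-and-add: invert 0111111100001 + 1 = 1000000011111 (i.e. -4065).
  0010001011100
+ 1000000011111
= 1010001111011
Result 1010001111011: MSB = 1 → 5243 − 8192 = -2949.
Addends (after negating the subtrahend) have opposite signs, so signed overflow cannot occur.

-2949; no overflow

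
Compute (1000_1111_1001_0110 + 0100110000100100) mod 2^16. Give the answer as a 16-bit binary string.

  1000111110010110
+ 0100110000100100
= 1101101110111010

1101101110111010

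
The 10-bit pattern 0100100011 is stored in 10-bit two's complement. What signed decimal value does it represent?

291

MSB is 0, so the value is non-negative: 0100100011 = 291.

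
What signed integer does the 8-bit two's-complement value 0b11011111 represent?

-33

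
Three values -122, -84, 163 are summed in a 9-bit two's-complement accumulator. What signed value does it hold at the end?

-43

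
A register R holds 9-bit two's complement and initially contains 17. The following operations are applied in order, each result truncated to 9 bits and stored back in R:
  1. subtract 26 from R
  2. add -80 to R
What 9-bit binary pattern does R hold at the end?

110100111

Start: R = 17 = 000010001.
R = 17 − 26 = -9 = 111110111
R = -9 + (-80) = -89 = 110100111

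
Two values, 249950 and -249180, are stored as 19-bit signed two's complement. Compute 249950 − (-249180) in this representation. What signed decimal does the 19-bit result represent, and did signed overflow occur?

249950 → 0111101000001011110
-249180 → 1000011001010100100
Subtract via negate-and-add: invert 1000011001010100100 + 1 = 0111100110101011100 (i.e. 249180).
  0111101000001011110
+ 0111100110101011100
= 1111001110110111010
Result 1111001110110111010: MSB = 1 → 499130 − 524288 = -25158.
Both addends (after negating the subtrahend) are non-negative but the stored result is negative: signed overflow. The true value 249950 − (-249180) = 499130 lies outside [-262144, 262143].

-25158; overflow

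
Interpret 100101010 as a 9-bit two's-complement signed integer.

MSB is 1, so the value is negative.
Unsigned reading: 298. Subtract 2^9 = 512: 298 − 512 = -214.

-214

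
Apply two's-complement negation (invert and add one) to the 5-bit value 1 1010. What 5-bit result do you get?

00110

Invert: 00101. Add 1: 00110.
Check: 11010 = -6, 00110 = 6.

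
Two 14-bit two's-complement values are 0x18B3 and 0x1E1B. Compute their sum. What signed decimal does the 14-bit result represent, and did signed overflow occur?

0x18B3 = 01100010110011 = 6323 (signed)
0x1E1B = 01111000011011 = 7707 (signed)
  01100010110011
+ 01111000011011
= 11011011001110
Result 11011011001110: MSB = 1 → 14030 − 16384 = -2354.
Both addends are non-negative but the stored result is negative: signed overflow. The true value 6323 + 7707 = 14030 lies outside [-8192, 8191].

-2354; overflow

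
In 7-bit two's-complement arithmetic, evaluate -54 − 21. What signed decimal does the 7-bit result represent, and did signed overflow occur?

-54 → 1001010
21 → 0010101
Subtract via negate-and-add: invert 0010101 + 1 = 1101011 (i.e. -21).
  1001010
+ 1101011
= 0110101  (discard carry-out 1)
Result 0110101: MSB = 0 → value 53.
Both addends (after negating the subtrahend) are negative but the stored result is non-negative: signed overflow. The true value -54 − 21 = -75 lies outside [-64, 63].

53; overflow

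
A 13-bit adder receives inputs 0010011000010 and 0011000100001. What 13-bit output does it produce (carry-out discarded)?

  0010011000010
+ 0011000100001
= 0101011100011

0101011100011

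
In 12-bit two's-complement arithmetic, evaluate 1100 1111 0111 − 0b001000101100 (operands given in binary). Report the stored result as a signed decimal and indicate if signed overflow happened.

1100 1111 0111 → 110011110111 = -777 (signed)
0b001000101100 → 001000101100 = 556 (signed)
Subtract via negate-and-add: invert 001000101100 + 1 = 110111010100 (i.e. -556).
  110011110111
+ 110111010100
= 101011001011  (discard carry-out 1)
Result 101011001011: MSB = 1 → 2763 − 4096 = -1333.
Both addends (after negating the subtrahend) are negative and so is the stored result: no signed overflow.

-1333; no overflow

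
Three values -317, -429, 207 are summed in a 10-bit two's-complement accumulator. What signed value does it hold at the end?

485

-317 + (-429) = -746 → wraps to 278 (0100010110)
278 + 207 = 485 (0111100101)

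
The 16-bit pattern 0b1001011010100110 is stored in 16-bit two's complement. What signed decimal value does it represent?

-26970

MSB is 1, so the value is negative.
Invert: 0110100101011001. Add 1: 0110100101011010 = 26970. So the value is −26970.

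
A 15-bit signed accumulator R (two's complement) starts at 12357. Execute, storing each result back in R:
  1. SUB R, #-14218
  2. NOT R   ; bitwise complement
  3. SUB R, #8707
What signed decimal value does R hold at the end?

-2515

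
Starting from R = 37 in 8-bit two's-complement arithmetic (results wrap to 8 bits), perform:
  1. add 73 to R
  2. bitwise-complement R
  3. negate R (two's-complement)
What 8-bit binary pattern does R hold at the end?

Start: R = 37 = 00100101.
R = 37 + 73 = 110 = 01101110
R = NOT 01101110 = 10010001 = -111
R = −(-111) = 111 = 01101111

01101111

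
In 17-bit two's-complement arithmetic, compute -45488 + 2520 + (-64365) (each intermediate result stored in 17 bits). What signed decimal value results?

23739

-45488 + 2520 = -42968 (10101100000101000)
-42968 + (-64365) = -107333 → wraps to 23739 (00101110010111011)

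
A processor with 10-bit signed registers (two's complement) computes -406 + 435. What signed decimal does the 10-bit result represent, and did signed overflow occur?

-406 → 1001101010
435 → 0110110011
  1001101010
+ 0110110011
= 0000011101  (discard carry-out 1)
Result 0000011101: MSB = 0 → value 29.
Addends have opposite signs, so signed overflow cannot occur.

29; no overflow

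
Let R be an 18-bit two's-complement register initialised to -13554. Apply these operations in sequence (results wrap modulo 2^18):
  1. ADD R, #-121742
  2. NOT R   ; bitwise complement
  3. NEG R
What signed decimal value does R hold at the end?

126849

Start: R = -13554 = 111100101100001110.
R = -13554 + (-121742) = -135296; wraps to 126848 = 011110111110000000
R = NOT 011110111110000000 = 100001000001111111 = -126849
R = −(-126849) = 126849 = 011110111110000001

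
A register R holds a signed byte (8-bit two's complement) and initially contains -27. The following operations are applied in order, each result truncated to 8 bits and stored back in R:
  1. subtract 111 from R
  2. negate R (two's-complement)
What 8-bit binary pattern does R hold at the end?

Start: R = -27 = 11100101.
R = -27 − 111 = -138; wraps to 118 = 01110110
R = −(118) = -118 = 10001010

10001010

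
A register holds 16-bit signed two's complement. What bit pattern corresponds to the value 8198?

8198 is non-negative, so write it directly in 16 bits: 0010000000000110.

0010000000000110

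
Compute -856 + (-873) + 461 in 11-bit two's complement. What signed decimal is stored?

780

-856 + (-873) = -1729 → wraps to 319 (00100111111)
319 + 461 = 780 (01100001100)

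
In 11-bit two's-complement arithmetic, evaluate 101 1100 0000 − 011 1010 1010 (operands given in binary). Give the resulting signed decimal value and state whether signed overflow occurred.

101 1100 0000 → 10111000000 = -576 (signed)
011 1010 1010 → 01110101010 = 938 (signed)
Subtract via negate-and-add: invert 01110101010 + 1 = 10001010110 (i.e. -938).
  10111000000
+ 10001010110
= 01000010110  (discard carry-out 1)
Result 01000010110: MSB = 0 → value 534.
Both addends (after negating the subtrahend) are negative but the stored result is non-negative: signed overflow. The true value -576 − 938 = -1514 lies outside [-1024, 1023].

534; overflow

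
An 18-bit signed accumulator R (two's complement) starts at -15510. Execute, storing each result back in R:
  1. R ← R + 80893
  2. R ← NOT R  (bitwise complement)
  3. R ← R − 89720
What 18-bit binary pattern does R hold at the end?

Start: R = -15510 = 111100001101101010.
R = -15510 + 80893 = 65383 = 001111111101100111
R = NOT 001111111101100111 = 110000000010011000 = -65384
R = -65384 − 89720 = -155104; wraps to 107040 = 011010001000100000

011010001000100000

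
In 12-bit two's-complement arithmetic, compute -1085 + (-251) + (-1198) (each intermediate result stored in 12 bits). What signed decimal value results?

-1085 + (-251) = -1336 (101011001000)
-1336 + (-1198) = -2534 → wraps to 1562 (011000011010)

1562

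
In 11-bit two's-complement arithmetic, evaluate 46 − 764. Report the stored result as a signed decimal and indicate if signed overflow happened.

46 → 00000101110
764 → 01011111100
Subtract via negate-and-add: invert 01011111100 + 1 = 10100000100 (i.e. -764).
  00000101110
+ 10100000100
= 10100110010
Result 10100110010: MSB = 1 → 1330 − 2048 = -718.
Addends (after negating the subtrahend) have opposite signs, so signed overflow cannot occur.

-718; no overflow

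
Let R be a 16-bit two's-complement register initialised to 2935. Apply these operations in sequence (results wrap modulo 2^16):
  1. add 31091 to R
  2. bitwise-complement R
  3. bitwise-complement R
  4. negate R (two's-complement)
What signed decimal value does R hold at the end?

31510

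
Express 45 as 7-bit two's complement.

45 is non-negative, so write it directly in 7 bits: 0101101.

0101101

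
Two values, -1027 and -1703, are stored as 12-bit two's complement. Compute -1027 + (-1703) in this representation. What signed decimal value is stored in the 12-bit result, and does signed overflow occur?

1366; overflow

-1027 → 101111111101
-1703 → 100101011001
  101111111101
+ 100101011001
= 010101010110  (discard carry-out 1)
Result 010101010110: MSB = 0 → value 1366.
Both addends are negative but the stored result is non-negative: signed overflow. The true value -1027 + (-1703) = -2730 lies outside [-2048, 2047].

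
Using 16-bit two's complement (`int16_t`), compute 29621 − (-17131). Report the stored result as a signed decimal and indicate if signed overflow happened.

-18784; overflow

29621 → 0111001110110101
-17131 → 1011110100010101
Subtract via negate-and-add: invert 1011110100010101 + 1 = 0100001011101011 (i.e. 17131).
  0111001110110101
+ 0100001011101011
= 1011011010100000
Result 1011011010100000: MSB = 1 → 46752 − 65536 = -18784.
Both addends (after negating the subtrahend) are non-negative but the stored result is negative: signed overflow. The true value 29621 − (-17131) = 46752 lies outside [-32768, 32767].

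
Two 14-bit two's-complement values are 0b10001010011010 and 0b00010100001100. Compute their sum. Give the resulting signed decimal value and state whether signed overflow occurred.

-6234; no overflow

0b10001010011010 → 10001010011010 = -7526 (signed)
0b00010100001100 → 00010100001100 = 1292 (signed)
  10001010011010
+ 00010100001100
= 10011110100110
Result 10011110100110: MSB = 1 → 10150 − 16384 = -6234.
Addends have opposite signs, so signed overflow cannot occur.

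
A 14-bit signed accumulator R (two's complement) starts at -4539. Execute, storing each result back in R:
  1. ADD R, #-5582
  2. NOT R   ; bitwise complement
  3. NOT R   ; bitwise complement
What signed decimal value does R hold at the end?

Start: R = -4539 = 10111001000101.
R = -4539 + (-5582) = -10121; wraps to 6263 = 01100001110111
R = NOT 01100001110111 = 10011110001000 = -6264
R = NOT 10011110001000 = 01100001110111 = 6263

6263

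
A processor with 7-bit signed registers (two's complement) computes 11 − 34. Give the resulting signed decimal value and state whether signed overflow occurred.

-23; no overflow

11 → 0001011
34 → 0100010
Subtract via negate-and-add: invert 0100010 + 1 = 1011110 (i.e. -34).
  0001011
+ 1011110
= 1101001
Result 1101001: MSB = 1 → 105 − 128 = -23.
Addends (after negating the subtrahend) have opposite signs, so signed overflow cannot occur.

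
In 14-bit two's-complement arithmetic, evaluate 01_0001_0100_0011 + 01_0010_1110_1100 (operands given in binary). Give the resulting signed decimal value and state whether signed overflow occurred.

-7121; overflow

01_0001_0100_0011 → 01000101000011 = 4419 (signed)
01_0010_1110_1100 → 01001011101100 = 4844 (signed)
  01000101000011
+ 01001011101100
= 10010000101111
Result 10010000101111: MSB = 1 → 9263 − 16384 = -7121.
Both addends are non-negative but the stored result is negative: signed overflow. The true value 4419 + 4844 = 9263 lies outside [-8192, 8191].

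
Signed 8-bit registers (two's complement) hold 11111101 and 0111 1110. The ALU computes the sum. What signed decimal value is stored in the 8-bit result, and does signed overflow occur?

123; no overflow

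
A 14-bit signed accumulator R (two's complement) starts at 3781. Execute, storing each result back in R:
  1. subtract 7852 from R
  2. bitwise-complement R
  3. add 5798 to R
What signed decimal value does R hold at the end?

Start: R = 3781 = 00111011000101.
R = 3781 − 7852 = -4071 = 11000000011001
R = NOT 11000000011001 = 00111111100110 = 4070
R = 4070 + 5798 = 9868; wraps to -6516 = 10011010001100

-6516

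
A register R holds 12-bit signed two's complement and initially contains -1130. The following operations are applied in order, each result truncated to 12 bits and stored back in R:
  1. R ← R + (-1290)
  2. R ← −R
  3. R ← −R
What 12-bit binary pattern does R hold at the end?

Start: R = -1130 = 101110010110.
R = -1130 + (-1290) = -2420; wraps to 1676 = 011010001100
R = −(1676) = -1676 = 100101110100
R = −(-1676) = 1676 = 011010001100

011010001100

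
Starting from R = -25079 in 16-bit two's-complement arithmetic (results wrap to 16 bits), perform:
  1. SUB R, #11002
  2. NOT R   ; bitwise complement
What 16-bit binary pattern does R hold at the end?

1000110011110000

Start: R = -25079 = 1001111000001001.
R = -25079 − 11002 = -36081; wraps to 29455 = 0111001100001111
R = NOT 0111001100001111 = 1000110011110000 = -29456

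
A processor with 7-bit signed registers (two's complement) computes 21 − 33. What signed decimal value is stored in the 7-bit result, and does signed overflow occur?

21 → 0010101
33 → 0100001
Subtract via negate-and-add: invert 0100001 + 1 = 1011111 (i.e. -33).
  0010101
+ 1011111
= 1110100
Result 1110100: MSB = 1 → 116 − 128 = -12.
Addends (after negating the subtrahend) have opposite signs, so signed overflow cannot occur.

-12; no overflow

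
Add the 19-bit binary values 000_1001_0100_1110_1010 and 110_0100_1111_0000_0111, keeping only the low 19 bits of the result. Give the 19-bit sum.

1101110001111110001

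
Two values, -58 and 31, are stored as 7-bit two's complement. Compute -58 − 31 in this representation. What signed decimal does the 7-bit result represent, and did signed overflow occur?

39; overflow

-58 → 1000110
31 → 0011111
Subtract via negate-and-add: invert 0011111 + 1 = 1100001 (i.e. -31).
  1000110
+ 1100001
= 0100111  (discard carry-out 1)
Result 0100111: MSB = 0 → value 39.
Both addends (after negating the subtrahend) are negative but the stored result is non-negative: signed overflow. The true value -58 − 31 = -89 lies outside [-64, 63].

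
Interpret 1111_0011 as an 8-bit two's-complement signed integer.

-13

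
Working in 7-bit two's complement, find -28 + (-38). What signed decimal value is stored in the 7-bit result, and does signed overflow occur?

62; overflow

-28 → 1100100
-38 → 1011010
  1100100
+ 1011010
= 0111110  (discard carry-out 1)
Result 0111110: MSB = 0 → value 62.
Both addends are negative but the stored result is non-negative: signed overflow. The true value -28 + (-38) = -66 lies outside [-64, 63].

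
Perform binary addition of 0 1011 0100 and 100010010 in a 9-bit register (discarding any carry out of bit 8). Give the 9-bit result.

  010110100
+ 100010010
= 111000110

111000110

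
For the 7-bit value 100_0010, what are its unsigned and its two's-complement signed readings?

unsigned = 66, signed = -62

Unsigned: 1000010 = 66.
Signed: MSB=1 → 66 − 128 = -62.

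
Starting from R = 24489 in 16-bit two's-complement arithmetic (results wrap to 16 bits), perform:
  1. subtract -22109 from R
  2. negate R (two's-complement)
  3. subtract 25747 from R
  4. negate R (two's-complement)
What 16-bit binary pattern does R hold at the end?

Start: R = 24489 = 0101111110101001.
R = 24489 − (-22109) = 46598; wraps to -18938 = 1011011000000110
R = −(-18938) = 18938 = 0100100111111010
R = 18938 − 25747 = -6809 = 1110010101100111
R = −(-6809) = 6809 = 0001101010011001

0001101010011001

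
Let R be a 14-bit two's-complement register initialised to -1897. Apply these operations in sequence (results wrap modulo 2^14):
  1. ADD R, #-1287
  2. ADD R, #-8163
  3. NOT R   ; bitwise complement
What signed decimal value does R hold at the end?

-5038

Start: R = -1897 = 11100010010111.
R = -1897 + (-1287) = -3184 = 11001110010000
R = -3184 + (-8163) = -11347; wraps to 5037 = 01001110101101
R = NOT 01001110101101 = 10110001010010 = -5038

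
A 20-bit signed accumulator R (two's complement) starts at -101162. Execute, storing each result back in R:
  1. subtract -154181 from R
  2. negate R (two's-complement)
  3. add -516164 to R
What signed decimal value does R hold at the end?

479393

Start: R = -101162 = 11100111010011010110.
R = -101162 − (-154181) = 53019 = 00001100111100011011
R = −(53019) = -53019 = 11110011000011100101
R = -53019 + (-516164) = -569183; wraps to 479393 = 01110101000010100001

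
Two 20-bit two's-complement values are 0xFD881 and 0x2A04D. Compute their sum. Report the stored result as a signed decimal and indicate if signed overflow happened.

161998; no overflow

0xFD881 = 11111101100010000001 = -10111 (signed)
0x2A04D = 00101010000001001101 = 172109 (signed)
  11111101100010000001
+ 00101010000001001101
= 00100111100011001110  (discard carry-out 1)
Result 00100111100011001110: MSB = 0 → value 161998.
Addends have opposite signs, so signed overflow cannot occur.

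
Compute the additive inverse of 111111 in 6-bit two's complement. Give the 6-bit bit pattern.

Invert: 000000. Add 1: 000001.
Check: 111111 = -1, 000001 = 1.

000001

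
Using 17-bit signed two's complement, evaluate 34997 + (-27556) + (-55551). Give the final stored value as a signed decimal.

34997 + (-27556) = 7441 (00001110100010001)
7441 + (-55551) = -48110 (10100010000010010)

-48110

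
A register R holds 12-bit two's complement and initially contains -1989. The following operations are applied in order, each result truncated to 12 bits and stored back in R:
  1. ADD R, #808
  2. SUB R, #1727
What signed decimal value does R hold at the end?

1188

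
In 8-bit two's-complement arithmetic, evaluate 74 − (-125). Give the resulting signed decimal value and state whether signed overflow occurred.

-57; overflow

74 → 01001010
-125 → 10000011
Subtract via negate-and-add: invert 10000011 + 1 = 01111101 (i.e. 125).
  01001010
+ 01111101
= 11000111
Result 11000111: MSB = 1 → 199 − 256 = -57.
Both addends (after negating the subtrahend) are non-negative but the stored result is negative: signed overflow. The true value 74 − (-125) = 199 lies outside [-128, 127].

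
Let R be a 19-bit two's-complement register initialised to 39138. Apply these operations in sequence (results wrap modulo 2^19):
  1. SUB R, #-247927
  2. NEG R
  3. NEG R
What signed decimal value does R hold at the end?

-237223

Start: R = 39138 = 0001001100011100010.
R = 39138 − (-247927) = 287065; wraps to -237223 = 1000110000101011001
R = −(-237223) = 237223 = 0111001111010100111
R = −(237223) = -237223 = 1000110000101011001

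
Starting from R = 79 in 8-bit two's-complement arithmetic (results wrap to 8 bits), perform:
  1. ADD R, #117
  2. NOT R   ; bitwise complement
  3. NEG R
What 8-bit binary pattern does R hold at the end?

11000101

Start: R = 79 = 01001111.
R = 79 + 117 = 196; wraps to -60 = 11000100
R = NOT 11000100 = 00111011 = 59
R = −(59) = -59 = 11000101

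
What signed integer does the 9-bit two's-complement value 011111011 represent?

251

MSB is 0, so the value is non-negative: 011111011 = 251.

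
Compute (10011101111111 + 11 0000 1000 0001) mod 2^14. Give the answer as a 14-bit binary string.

01100000000000

  10011101111111
+ 11000010000001
= 01100000000000  (discard carry-out 1)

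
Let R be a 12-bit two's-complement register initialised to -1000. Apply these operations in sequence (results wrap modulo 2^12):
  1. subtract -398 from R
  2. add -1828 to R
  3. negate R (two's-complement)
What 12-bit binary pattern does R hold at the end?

100101111110

Start: R = -1000 = 110000011000.
R = -1000 − (-398) = -602 = 110110100110
R = -602 + (-1828) = -2430; wraps to 1666 = 011010000010
R = −(1666) = -1666 = 100101111110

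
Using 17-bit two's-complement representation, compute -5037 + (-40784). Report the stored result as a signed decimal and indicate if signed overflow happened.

-5037 → 11110110001010011
-40784 → 10110000010110000
  11110110001010011
+ 10110000010110000
= 10100110100000011  (discard carry-out 1)
Result 10100110100000011: MSB = 1 → 85251 − 131072 = -45821.
Both addends are negative and so is the stored result: no signed overflow.

-45821; no overflow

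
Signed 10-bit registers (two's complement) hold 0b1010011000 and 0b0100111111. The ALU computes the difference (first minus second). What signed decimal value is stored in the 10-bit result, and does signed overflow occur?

0b1010011000 → 1010011000 = -360 (signed)
0b0100111111 → 0100111111 = 319 (signed)
Subtract via negate-and-add: invert 0100111111 + 1 = 1011000001 (i.e. -319).
  1010011000
+ 1011000001
= 0101011001  (discard carry-out 1)
Result 0101011001: MSB = 0 → value 345.
Both addends (after negating the subtrahend) are negative but the stored result is non-negative: signed overflow. The true value -360 − 319 = -679 lies outside [-512, 511].

345; overflow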